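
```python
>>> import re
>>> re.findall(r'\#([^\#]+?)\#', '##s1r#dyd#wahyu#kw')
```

Matches: at [1:6] match '#s1r#', group 1 = 's1r'; at [9:16] match '#wahyu#', group 1 = 'wahyu'.
`findall` collects group 1 from each match (2 total).

['s1r', 'wahyu']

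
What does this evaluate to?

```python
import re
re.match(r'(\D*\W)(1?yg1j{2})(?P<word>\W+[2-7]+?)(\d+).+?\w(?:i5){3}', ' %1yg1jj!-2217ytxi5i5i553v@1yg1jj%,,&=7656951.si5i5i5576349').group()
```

' %1yg1jj!-2217ytxi5i5i5'

The pattern matches zero or more of a non-digit, then a non-word character (captured); then optionally the literal '1', then the literal 'yg1', then exactly 2 of the literal 'j' (captured); then one or more of a non-word character, then one or more of a character in [2-7] (lazy) (captured as 'word'); then one or more of a digit (captured); then one or more of any character (lazy), then a word character, then the literal 'i5' repeated 3 times.
Lazy quantifiers expand one character at a time until the remainder of the pattern can match.
`match` is anchored at position 0; if the pattern doesn't fit there, it returns None.
The match spans [0:23] → ' %1yg1jj!-2217ytxi5i5i5'.
Captured: group 1 = ' %', group 2 = '1yg1jj', group 3 = '!-2', group 4 = '217'.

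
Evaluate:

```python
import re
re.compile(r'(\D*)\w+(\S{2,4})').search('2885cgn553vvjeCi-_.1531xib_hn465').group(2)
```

'-_.1'

The pattern matches zero or more of a non-digit (captured); then one or more of a word character; then 2 to 4 of a non-whitespace character (captured).
`re.search` tries every starting position until one works.
The match spans [0:20] → '2885cgn553vvjeCi-_.1'.
Captured: group 1 = '', group 2 = '-_.1'.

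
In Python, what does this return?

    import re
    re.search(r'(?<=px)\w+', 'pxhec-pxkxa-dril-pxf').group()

'hec'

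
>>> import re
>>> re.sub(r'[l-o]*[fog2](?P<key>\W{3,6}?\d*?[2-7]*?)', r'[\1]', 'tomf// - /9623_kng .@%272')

This matches zero or more of a character in [l-o], then one of [fog2]; then 3 to 6 of a non-word character (lazy), then zero or more of a digit (lazy), then zero or more of a character in [2-7] (lazy) (captured as 'key').
Lazy quantifiers expand one character at a time until the remainder of the pattern can match.
Matches: at [1:7] → 'omf// '; at [16:21] → 'ng .@'.
`\1` in the replacement pulls in group 1's text for each match.

't[// ]- /9623_k[ .@]%272'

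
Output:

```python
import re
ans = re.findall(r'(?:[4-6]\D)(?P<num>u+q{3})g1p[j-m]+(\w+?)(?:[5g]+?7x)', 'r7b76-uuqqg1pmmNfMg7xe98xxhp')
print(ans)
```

[]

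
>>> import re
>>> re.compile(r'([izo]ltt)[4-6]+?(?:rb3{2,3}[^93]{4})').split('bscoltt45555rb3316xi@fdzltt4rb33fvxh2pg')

With a capturing group present, the delimiter's captured portion is kept in the result list.

['bsc', 'oltt', '@fd', 'zltt', '2pg']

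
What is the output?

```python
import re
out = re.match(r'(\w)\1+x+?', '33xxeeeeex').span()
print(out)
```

(0, 3)

`\1` is not a pattern — it's the concrete string captured by group 1, re-applied verbatim.
`match` is anchored at position 0; if the pattern doesn't fit there, it returns None.
The match spans [0:3] → '33x'.
Captured: group 1 = '3'.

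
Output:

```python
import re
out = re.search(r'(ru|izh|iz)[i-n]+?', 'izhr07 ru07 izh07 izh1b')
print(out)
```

`re.search` scans for the first position where the pattern succeeds.
Here nothing in the string fits, so the call returns None.

None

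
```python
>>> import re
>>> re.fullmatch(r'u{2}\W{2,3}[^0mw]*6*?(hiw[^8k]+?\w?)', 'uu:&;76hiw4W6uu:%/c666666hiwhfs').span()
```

(0, 31)

Pattern: exactly 2 of a literal 'u', then 2 to 3 of a non-word character; then zero or more of any character except [0mw], then zero or more of the literal '6' (lazy); then the literal 'hiw', then one or more of any character except [8k] (lazy), then optionally a word character (captured).
`re.fullmatch` is like wrapping the pattern in `^…$` (in single-line mode).
The match spans [0:31] → 'uu:&;76hiw4W6uu:%/c666666hiwhfs'.
Captured: group 1 = 'hiw4W6uu:%/c666666hiwhfs'.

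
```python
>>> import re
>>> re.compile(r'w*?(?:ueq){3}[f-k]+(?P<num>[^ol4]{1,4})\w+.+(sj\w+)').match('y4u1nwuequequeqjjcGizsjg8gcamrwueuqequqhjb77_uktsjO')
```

None

`re.match` only tries the pattern at the start of the string.
Here position 0 doesn't satisfy it, so the call returns None.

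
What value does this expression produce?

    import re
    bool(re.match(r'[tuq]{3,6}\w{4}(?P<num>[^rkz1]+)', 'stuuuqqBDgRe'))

With `match`, the pattern is implicitly anchored at the beginning.
Here position 0 doesn't satisfy it, so the call returns None, and `bool(None)` is False.

False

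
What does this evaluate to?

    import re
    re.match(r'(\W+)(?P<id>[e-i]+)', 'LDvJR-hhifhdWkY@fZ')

None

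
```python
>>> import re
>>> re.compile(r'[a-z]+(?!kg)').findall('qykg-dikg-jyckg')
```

The negative lookaround is zero-width — it rules out positions where the adjacent text would match, without consuming anything.
Walking the string: at [0:4] → 'qykg'; at [5:9] → 'dikg'; at [10:15] → 'jyckg'.
With no groups in the pattern, `findall` gives back each whole match — 3 here.

['qykg', 'dikg', 'jyckg']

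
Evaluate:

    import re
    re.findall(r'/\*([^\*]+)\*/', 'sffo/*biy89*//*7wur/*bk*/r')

['biy89', 'bk']

Because there's exactly one group, `findall` drops the full match and keeps group 1 from each hit.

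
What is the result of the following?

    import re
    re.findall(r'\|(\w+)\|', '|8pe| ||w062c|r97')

['8pe', 'w062c']

Scanning left to right: at [0:5] match '|8pe|', group 1 = '8pe'; at [7:14] match '|w062c|', group 1 = 'w062c'.
With a single group, `findall` returns only what that group captured — 2 items.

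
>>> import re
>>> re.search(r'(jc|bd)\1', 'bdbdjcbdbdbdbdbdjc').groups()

('bd',)

A backreference is literal: `\1` must see the identical characters the first group matched.
`re.search` scans for the first position where the pattern succeeds.
The match spans [0:4] → 'bdbd'.
Captured: group 1 = 'bd'.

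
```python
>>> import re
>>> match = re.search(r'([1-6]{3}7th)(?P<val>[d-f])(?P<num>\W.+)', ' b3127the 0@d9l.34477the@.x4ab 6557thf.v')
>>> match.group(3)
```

' 0@d9l.34477the@.x4ab 6557thf.v'

The match spans [2:40] → '3127the 0@d9l.34477the@.x4ab 6557thf.v'.
Captured: group 1 = '3127th', group 2 = 'e', group 3 = ' 0@d9l.34477the@.x4ab 6557thf.v'.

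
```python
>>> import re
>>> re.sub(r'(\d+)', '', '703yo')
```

'yo'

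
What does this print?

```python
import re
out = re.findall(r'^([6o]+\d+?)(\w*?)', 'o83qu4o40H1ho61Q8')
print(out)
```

[('o8', '')]

With the lazy modifier that quantifier settles for the fewest repetitions that let the rest of the pattern succeed (the atoms after it are unaffected and can still be greedy).
With 2 capturing groups, `findall` returns a 2-tuple per match.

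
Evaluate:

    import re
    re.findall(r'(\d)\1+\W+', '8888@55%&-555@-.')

['8', '5', '5']

The backreference `\1` re-matches whatever the first group consumed, character for character.
One capturing group, so `findall` returns just the captured substring from each match — 3 in all.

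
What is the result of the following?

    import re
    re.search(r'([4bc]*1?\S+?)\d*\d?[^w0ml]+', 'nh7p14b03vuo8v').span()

Because the quantifier is non-greedy, it stops expanding at the earliest point where the rest of the pattern can succeed.
The match spans [0:7] → 'nh7p14b'.

(0, 7)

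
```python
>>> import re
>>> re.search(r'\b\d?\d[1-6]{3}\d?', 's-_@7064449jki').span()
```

(4, 10)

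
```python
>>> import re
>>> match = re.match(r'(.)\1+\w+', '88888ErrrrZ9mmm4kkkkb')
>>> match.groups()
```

The backreference `\1` re-matches whatever the first group consumed, character for character.
`re.match` only tries the pattern at the start of the string.
The match spans [0:21] → '88888ErrrrZ9mmm4kkkkb'.
Captured: group 1 = '8'.

('8',)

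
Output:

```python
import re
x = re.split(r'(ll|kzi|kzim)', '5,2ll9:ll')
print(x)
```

With a capturing group present, the delimiter's captured portion is kept in the result list.

['5,2', 'll', '9:', 'll', '']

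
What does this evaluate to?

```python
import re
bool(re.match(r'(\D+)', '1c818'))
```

This matches one or more of a non-digit (captured).
`re.match` won't scan ahead — the pattern has to work from the very first character.
Here position 0 doesn't satisfy it, so the call returns None, and `bool(None)` is False.

False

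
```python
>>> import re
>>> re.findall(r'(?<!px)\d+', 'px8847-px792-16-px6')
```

`(?!…)`/`(?<!…)` only lets a position through if the neighbouring text does NOT match; no characters are consumed.
Scanning left to right: at [3:6] → '847'; at [10:12] → '92'; at [13:15] → '16'.
With no groups in the pattern, `findall` gives back each whole match — 3 here.

['847', '92', '16']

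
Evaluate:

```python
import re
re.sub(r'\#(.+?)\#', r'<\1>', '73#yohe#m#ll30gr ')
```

A `+?`/`*?`/`{m,n}?` starts at its minimum and grows only as far as needed for what follows to match.
Matches: at [2:8] → '#yohe#'.
The replacement refers to a captured group, so each match is rewritten using its own captured text.

'73<yohe>m#ll30gr '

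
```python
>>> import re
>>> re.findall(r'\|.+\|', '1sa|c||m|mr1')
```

['|c||m|']

`findall` yields the raw match text (1 of them) because the pattern has no groups.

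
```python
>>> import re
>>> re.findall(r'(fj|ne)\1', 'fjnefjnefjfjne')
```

['fj']

After group 1 captures some text, `\1` only succeeds where that same text appears again.
Scanning left to right: at [8:12] match 'fjfj', group 1 = 'fj'.
`findall` collects group 1 from the one match (1 total).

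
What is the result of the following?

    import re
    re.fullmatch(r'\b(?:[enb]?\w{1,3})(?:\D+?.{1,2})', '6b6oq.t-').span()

`fullmatch` succeeds only if the pattern covers the string from start to end.
The match spans [0:8] → '6b6oq.t-'.

(0, 8)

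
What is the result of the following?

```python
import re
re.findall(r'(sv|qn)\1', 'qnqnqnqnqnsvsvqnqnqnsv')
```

['qn', 'qn', 'sv', 'qn']

`\1` is not a pattern — it's the concrete string captured by group 1, re-applied verbatim.
One capturing group, so `findall` returns just the captured substring from each match — 4 in all.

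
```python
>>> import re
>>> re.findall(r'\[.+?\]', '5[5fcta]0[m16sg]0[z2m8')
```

With the lazy modifier that quantifier settles for the fewest repetitions that let the rest of the pattern succeed (the atoms after it are unaffected and can still be greedy).
Walking the string: at [1:8] → '[5fcta]'; at [9:16] → '[m16sg]'.
With no groups in the pattern, `findall` gives back each whole match — 2 here.

['[5fcta]', '[m16sg]']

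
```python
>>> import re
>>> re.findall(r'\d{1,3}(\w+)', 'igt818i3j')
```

['i3j']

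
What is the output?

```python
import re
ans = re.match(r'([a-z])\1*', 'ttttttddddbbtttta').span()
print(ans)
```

(0, 6)

`\1` is not a pattern — it's the concrete string captured by group 1, re-applied verbatim.
`re.match` only tries the pattern at the start of the string.
The match spans [0:6] → 'tttttt'.
Captured: group 1 = 't'.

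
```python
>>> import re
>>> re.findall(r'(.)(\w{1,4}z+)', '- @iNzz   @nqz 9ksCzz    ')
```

The pattern matches any character (captured); then 1 to 4 of a word character, then one or more of a literal 'z' (captured).
Matches: at [2:7] match '@iNzz', groups = ('@', 'iNzz'); at [10:14] match '@nqz', groups = ('@', 'nqz'); at [14:21] match ' 9ksCzz', groups = (' ', '9ksCzz').
2 groups means each result is a tuple of 2 captured strings — 3 here.

[('@', 'iNzz'), ('@', 'nqz'), (' ', '9ksCzz')]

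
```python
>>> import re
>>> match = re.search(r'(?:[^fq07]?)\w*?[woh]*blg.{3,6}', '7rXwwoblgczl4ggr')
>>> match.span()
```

The pattern matches optionally any character except [fq07] (non-capturing group); then zero or more of a word character (lazy); then zero or more of one of [woh], then the literal 'blg'; then 3 to 6 of any character.
`re.search` tries every starting position until one works.
The match spans [0:15] → '7rXwwoblgczl4gg'.

(0, 15)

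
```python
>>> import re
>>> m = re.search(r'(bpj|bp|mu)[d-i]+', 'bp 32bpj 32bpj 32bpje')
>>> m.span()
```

`re.search` tries every starting position until one works.
The match spans [17:21] → 'bpje'.
Captured: group 1 = 'bpj'.

(17, 21)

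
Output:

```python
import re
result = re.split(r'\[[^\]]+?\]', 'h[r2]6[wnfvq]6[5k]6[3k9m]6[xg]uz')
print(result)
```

Matches to split on: at [1:5] → '[r2]'; at [6:13] → '[wnfvq]'; at [14:18] → '[5k]'; at [19:25] → '[3k9m]'; at [26:30] → '[xg]'.
Each match becomes a cut point; 6 segments remain.

['h', '6', '6', '6', '6', 'uz']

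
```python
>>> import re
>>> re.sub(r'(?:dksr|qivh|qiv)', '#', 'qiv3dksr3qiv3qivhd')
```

`|` is ordered: at each position the engine commits to the first alternative that works.
Matches: at [0:3] → 'qiv'; at [4:8] → 'dksr'; at [9:12] → 'qiv'; at [13:17] → 'qivh'.
Each match is replaced by '#'.

'#3#3#3#d'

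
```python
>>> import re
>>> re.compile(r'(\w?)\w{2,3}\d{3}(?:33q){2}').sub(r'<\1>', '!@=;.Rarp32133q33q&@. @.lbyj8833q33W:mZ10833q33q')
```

'!@=;.<R>&@. @.lbyj8833q33W:<>'

Each match is replaced using the text its own group 1 captured.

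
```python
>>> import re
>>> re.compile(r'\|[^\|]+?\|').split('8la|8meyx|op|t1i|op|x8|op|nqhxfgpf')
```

Matches to split on: at [3:10] → '|8meyx|'; at [12:17] → '|t1i|'; at [19:23] → '|x8|'.
Each match becomes a cut point; 4 segments remain.

['8la', 'op', 'op', 'op|nqhxfgpf']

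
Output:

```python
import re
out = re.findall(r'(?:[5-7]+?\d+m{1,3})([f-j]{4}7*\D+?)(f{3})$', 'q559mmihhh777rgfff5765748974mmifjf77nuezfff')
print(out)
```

[('ifjf77nuez', 'fff')]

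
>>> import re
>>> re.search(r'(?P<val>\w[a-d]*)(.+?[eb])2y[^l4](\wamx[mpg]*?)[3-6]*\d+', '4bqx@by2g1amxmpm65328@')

None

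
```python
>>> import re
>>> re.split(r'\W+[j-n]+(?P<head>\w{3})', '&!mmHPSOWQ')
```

['', 'HPS', 'OWQ']

Because the pattern has a capturing group, `split` also inserts each captured text between the pieces.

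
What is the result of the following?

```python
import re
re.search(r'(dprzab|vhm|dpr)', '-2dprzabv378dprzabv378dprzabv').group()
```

'dprzab'

Alternation isn't longest-match — the leftmost alternative that fits at this position is chosen.
`re.search` scans for the first position where the pattern succeeds.
The match spans [2:8] → 'dprzab'.
Captured: group 1 = 'dprzab'.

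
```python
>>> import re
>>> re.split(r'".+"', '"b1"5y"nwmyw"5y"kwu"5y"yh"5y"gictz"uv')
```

`split` removes every match and returns the 2 fragments in between.

['', 'uv']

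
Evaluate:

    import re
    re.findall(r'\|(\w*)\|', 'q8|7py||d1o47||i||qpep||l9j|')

Because there's exactly one group, `findall` drops the full match and keeps group 1 from each hit.

['7py', 'd1o47', 'i', 'qpep', 'l9j']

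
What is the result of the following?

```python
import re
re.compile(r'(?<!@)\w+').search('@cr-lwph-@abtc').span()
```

The negative lookahead/lookbehind blocks any match where the forbidden context is present.
The match spans [2:3] → 'r'.

(2, 3)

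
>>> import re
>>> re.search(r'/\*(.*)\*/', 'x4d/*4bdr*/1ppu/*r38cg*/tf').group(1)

'4bdr*/1ppu/*r38cg'

`re.search` scans for the first position where the pattern succeeds.
The match spans [3:24] → '/*4bdr*/1ppu/*r38cg*/'.
Captured: group 1 = '4bdr*/1ppu/*r38cg'.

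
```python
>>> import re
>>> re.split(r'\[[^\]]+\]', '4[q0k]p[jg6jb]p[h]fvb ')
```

Each match becomes a cut point; 4 segments remain.

['4', 'p', 'p', 'fvb ']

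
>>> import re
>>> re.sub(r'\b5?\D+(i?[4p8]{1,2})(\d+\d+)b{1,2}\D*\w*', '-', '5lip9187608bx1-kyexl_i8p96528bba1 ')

Every occurrence is swapped for '-'.

'-- '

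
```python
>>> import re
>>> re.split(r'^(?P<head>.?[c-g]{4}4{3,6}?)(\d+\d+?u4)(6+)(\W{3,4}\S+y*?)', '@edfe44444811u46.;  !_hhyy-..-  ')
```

['', '@edfe444', '44811u4', '6', '.;  !_hhyy-..-', '  ']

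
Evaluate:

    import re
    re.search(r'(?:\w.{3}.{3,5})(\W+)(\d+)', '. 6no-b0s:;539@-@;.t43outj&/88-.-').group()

Pattern: a word character, then exactly 3 of any character, then 3 to 5 of any character (non-capturing group); then one or more of a non-word character (captured); then one or more of a digit (captured).
`search` walks the string left to right and returns the first match it finds.
The match spans [2:14] → '6no-b0s:;539'.
Captured: group 1 = ';', group 2 = '539'.

'6no-b0s:;539'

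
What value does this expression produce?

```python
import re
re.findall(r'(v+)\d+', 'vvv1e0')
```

This matches one or more of a literal 'v' (captured); then one or more of a digit.
Scanning left to right: at [0:4] match 'vvv1', group 1 = 'vvv'.
One capturing group, so `findall` returns just the captured substring from the one match — 1 in all.

['vvv']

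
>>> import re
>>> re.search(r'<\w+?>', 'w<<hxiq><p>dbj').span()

The match spans [2:8] → '<hxiq>'.

(2, 8)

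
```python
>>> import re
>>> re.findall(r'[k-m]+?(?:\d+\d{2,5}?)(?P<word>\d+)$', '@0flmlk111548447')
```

['7']

This matches one or more of a character in [k-m] (lazy); then one or more of a digit, then 2 to 5 of a digit (lazy) (non-capturing group); then one or more of a digit (captured as 'word'); then anchored at the end.
Walking the string: at [3:16] match 'lmlk111548447', group 1 = '7'.
One capturing group, so `findall` returns just the captured substring from the one match — 1 in all.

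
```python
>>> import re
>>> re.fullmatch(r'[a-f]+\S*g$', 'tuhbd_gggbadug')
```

Pattern: one or more of a character in [a-f]; then zero or more of a non-whitespace character, then a literal 'g'; then anchored at the end.
`re.fullmatch` requires the pattern to consume the entire string.
Here the string isn't matched end-to-end, so the call returns None.

None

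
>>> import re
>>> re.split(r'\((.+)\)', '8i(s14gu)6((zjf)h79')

Matches to split on: at [2:16] → '(s14gu)6((zjf)'.
The group in the pattern means `split` returns the separators' captures alongside the pieces.

['8i', 's14gu)6((zjf', 'h79']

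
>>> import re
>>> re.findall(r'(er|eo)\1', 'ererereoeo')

['er', 'eo']

After group 1 captures some text, `\1` only succeeds where that same text appears again.
Matches: at [0:4] match 'erer', group 1 = 'er'; at [6:10] match 'eoeo', group 1 = 'eo'.
One capturing group, so `findall` returns just the captured substring from each match — 2 in all.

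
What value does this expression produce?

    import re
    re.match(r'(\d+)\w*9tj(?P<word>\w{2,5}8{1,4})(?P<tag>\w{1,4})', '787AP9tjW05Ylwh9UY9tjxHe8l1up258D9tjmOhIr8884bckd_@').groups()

('787', 'mOhIr888', '4bck')

The match spans [0:48] → '787AP9tjW05Ylwh9UY9tjxHe8l1up258D9tjmOhIr8884bck'.
Captured: group 1 = '787', group 2 = 'mOhIr888', group 3 = '4bck'.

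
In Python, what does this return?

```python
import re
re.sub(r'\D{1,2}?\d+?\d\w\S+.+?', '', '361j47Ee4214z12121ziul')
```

Pattern: 1 to 2 of a non-digit (lazy), then one or more of a digit (lazy), then a digit; then a word character, then one or more of a non-whitespace character, then one or more of any character (lazy).
Matches: at [3:22] → 'j47Ee4214z12121ziul'.
`sub` substitutes '' at each match site.

'361'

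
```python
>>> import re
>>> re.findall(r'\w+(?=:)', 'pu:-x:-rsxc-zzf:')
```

['pu', 'x', 'zzf']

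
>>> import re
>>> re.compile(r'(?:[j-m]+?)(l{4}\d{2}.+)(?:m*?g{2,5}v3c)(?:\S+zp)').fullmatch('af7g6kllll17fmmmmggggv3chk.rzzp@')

None

`fullmatch` succeeds only if the pattern covers the string from start to end.
Here the pattern can't cover the whole string, so the call returns None.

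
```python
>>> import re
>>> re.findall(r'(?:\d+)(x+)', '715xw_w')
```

The pattern matches one or more of a digit (non-capturing group); then one or more of a literal 'x' (captured).
Scanning left to right: at [0:4] match '715x', group 1 = 'x'.
Because there's exactly one group, `findall` drops the full match and keeps group 1 from the one hit.

['x']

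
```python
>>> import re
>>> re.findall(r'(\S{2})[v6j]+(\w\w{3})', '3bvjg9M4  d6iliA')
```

The pattern matches exactly 2 of a non-whitespace character (captured); then one or more of one of [v6j]; then a word character, then exactly 3 of a word character (captured).
Scanning left to right: at [0:8] match '3bvjg9M4', groups = ('3b', 'g9M4').
2 groups means the one result is a tuple of 2 captured strings — 1 here.

[('3b', 'g9M4')]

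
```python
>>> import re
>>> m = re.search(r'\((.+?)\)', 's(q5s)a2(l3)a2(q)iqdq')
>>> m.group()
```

'(q5s)'

Unlike `match`, `search` isn't anchored — it looks for the pattern anywhere in the string.
The match spans [1:6] → '(q5s)'.
Captured: group 1 = 'q5s'.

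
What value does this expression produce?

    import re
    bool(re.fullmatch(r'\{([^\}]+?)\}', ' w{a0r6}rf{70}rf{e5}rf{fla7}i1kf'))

`re.fullmatch` is like wrapping the pattern in `^…$` (in single-line mode).
Here the string isn't matched end-to-end, so the call returns None, and `bool(None)` is False.

False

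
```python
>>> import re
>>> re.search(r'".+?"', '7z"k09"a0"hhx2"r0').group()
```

`search` walks the string left to right and returns the first match it finds.
The match spans [2:7] → '"k09"'.

'"k09"'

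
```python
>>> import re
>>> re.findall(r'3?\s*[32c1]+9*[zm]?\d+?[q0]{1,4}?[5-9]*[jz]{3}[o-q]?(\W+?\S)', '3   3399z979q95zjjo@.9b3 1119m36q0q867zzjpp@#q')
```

Pattern: optionally the literal '3', then zero or more of whitespace, then one or more of one of [32c1]; then zero or more of the literal '9', then optionally one of [zm]; then one or more of a digit (lazy); then 1 to 4 of one of [q0] (lazy), then zero or more of a character in [5-9]; then exactly 3 of one of [jz], then optionally a character in [o-q]; then one or more of a non-word character (lazy), then a non-whitespace character (captured).
The `?` after the quantifier makes it lazy — it takes as little as possible before letting the rest of the pattern try.
Matches: at [0:21] match '3   3399z979q95zjjo@.', group 1 = '@.'.
`findall` collects group 1 from the one match (1 total).

['@.']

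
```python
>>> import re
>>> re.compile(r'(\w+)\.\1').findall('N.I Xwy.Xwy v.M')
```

After group 1 captures some text, `\1` only succeeds where that same text appears again.
Matches: at [4:11] match 'Xwy.Xwy', group 1 = 'Xwy'.
One capturing group, so `findall` returns just the captured substring from the one match — 1 in all.

['Xwy']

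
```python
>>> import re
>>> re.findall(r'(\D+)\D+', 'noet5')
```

`findall` collects group 1 from the one match (1 total).

['noe']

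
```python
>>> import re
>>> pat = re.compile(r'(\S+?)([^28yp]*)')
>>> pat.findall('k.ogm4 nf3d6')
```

[('k', '.ogm4 nf3d6')]

Because the quantifier is non-greedy, it stops expanding at the earliest point where the rest of the pattern can succeed.
Multiple groups make `findall` return tuples — one 2-tuple for the one match.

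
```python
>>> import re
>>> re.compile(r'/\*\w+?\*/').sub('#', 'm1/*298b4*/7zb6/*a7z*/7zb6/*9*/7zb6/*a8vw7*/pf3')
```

'm1#7zb6#7zb6#7zb6#pf3'

Matches: at [2:11] → '/*298b4*/'; at [15:22] → '/*a7z*/'; at [26:31] → '/*9*/'; at [35:44] → '/*a8vw7*/'.
Each match is replaced by '#'.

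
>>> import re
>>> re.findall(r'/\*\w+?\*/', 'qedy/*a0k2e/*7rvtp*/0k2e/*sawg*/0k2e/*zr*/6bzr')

['/*7rvtp*/', '/*sawg*/', '/*zr*/']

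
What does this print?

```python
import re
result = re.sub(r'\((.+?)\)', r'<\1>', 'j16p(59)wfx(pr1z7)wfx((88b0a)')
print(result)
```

j16p<59>wfx<pr1z7>wfx<(88b0a>

The `?` after the quantifier makes it lazy — it takes as little as possible before letting the rest of the pattern try.
Matches: at [4:8] → '(59)'; at [11:18] → '(pr1z7)'; at [21:29] → '((88b0a)'.
`\1` in the replacement pulls in group 1's text for each match.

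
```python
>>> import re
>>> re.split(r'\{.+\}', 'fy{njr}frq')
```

['fy', 'frq']

The string is cut at each match, leaving 2 pieces.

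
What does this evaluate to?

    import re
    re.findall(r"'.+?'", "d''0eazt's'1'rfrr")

Lazy quantifiers expand one character at a time until the remainder of the pattern can match.
No capturing groups, so `findall` returns the 2 full match strings.

["''0eazt'", "'1'"]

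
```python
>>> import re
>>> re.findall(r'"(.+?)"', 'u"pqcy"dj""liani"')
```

With the lazy modifier that quantifier settles for the fewest repetitions that let the rest of the pattern succeed (the atoms after it are unaffected and can still be greedy).
Walking the string: at [1:7] match '"pqcy"', group 1 = 'pqcy'; at [9:17] match '""liani"', group 1 = '"liani'.
With a single group, `findall` returns only what that group captured — 2 items.

['pqcy', '"liani']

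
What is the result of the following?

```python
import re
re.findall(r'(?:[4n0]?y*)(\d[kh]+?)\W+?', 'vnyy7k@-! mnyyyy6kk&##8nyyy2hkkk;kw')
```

['7k', '6kk', '2hkkk']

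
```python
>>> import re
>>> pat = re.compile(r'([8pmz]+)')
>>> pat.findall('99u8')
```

The pattern matches one or more of one of [8pmz] (captured).
Walking the string: at [3:4] match '8', group 1 = '8'.
`findall` collects group 1 from the one match (1 total).

['8']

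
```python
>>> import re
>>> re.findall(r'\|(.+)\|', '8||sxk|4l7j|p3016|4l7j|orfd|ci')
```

['|sxk|4l7j|p3016|4l7j|orfd']

`findall` collects group 1 from the one match (1 total).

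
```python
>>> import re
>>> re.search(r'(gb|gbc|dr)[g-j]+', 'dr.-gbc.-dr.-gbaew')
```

None

Unlike `match`, `search` isn't anchored — it looks for the pattern anywhere in the string.
Here no position works, so the call returns None.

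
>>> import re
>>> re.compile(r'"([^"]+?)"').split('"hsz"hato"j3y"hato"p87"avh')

Matches to split on: at [0:5] → '"hsz"'; at [9:14] → '"j3y"'; at [18:23] → '"p87"'.
Because the pattern has a capturing group, `split` also inserts each captured text between the pieces.

['', 'hsz', 'hato', 'j3y', 'hato', 'p87', 'avh']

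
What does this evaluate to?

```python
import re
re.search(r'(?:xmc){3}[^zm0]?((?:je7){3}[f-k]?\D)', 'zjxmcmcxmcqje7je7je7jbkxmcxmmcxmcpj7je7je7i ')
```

None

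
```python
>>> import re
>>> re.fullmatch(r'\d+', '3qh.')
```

None

Pattern: one or more of a digit.
`fullmatch` succeeds only if the pattern covers the string from start to end.
Here there's no way to consume every character, so the call returns None.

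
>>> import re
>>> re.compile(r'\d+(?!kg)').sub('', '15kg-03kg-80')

The negative lookahead/lookbehind blocks any match where the forbidden context is present.
Matches: at [0:1] → '1'; at [5:6] → '0'; at [10:12] → '80'.
Every occurrence is swapped for ''.

'5kg-3kg-'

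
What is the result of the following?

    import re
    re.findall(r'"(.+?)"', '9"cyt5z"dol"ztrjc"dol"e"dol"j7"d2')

['cyt5z', 'ztrjc', 'e', 'j7']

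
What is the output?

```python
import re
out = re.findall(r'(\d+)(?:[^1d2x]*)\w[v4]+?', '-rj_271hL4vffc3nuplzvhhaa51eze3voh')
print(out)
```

['271', '51']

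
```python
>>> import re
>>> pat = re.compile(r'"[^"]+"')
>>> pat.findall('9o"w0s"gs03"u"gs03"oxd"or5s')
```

['"w0s"', '"u"', '"oxd"']

Walking the string: at [2:7] → '"w0s"'; at [11:14] → '"u"'; at [18:23] → '"oxd"'.
With no groups in the pattern, `findall` gives back each whole match — 3 here.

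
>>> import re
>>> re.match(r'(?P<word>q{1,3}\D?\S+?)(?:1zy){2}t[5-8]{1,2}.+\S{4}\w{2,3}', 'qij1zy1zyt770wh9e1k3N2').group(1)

'qij'

The pattern matches 1 to 3 of the literal 'q', then optionally a non-digit, then one or more of a non-whitespace character (lazy) (captured as 'word'); then the literal '1zy' repeated 2 times, then a literal 't', then 1 to 2 of a character in [5-8]; then one or more of any character, then exactly 4 of a non-whitespace character, then 2 to 3 of a word character.
`match` is anchored at position 0; if the pattern doesn't fit there, it returns None.
The match spans [0:22] → 'qij1zy1zyt770wh9e1k3N2'.
Captured: group 1 = 'qij'.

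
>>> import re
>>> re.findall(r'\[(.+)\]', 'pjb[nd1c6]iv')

['nd1c6']

`findall` collects group 1 from the one match (1 total).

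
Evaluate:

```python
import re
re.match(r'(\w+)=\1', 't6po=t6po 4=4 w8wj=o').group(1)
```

After group 1 captures some text, `\1` only succeeds where that same text appears again.
With `match`, the pattern is implicitly anchored at the beginning.
The match spans [0:9] → 't6po=t6po'.
Captured: group 1 = 't6po'.

't6po'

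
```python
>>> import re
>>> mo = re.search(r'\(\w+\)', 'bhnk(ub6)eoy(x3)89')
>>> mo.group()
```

`re.search` tries every starting position until one works.
The match spans [4:9] → '(ub6)'.

'(ub6)'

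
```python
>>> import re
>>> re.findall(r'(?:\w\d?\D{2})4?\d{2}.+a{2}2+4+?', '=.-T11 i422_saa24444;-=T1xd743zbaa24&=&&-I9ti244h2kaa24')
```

['11 i422_saa24444;-=T1xd743zbaa24&=&&-I9ti244h2kaa24']

The pattern matches a word character, then optionally a digit, then exactly 2 of a non-digit (non-capturing group); then optionally a literal '4', then exactly 2 of a digit, then one or more of any character; then exactly 2 of a literal 'a', then one or more of the literal '2', then one or more of a literal '4' (lazy).
Scanning left to right: at [4:55] → '11 i422_saa24444;-=T1xd743zbaa24&=&&-I9ti244h2kaa24'.
`findall` yields the raw match text (1 of them) because the pattern has no groups.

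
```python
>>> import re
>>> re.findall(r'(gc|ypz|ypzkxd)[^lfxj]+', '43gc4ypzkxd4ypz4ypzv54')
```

['gc', 'ypz']

One capturing group, so `findall` returns just the captured substring from each match — 2 in all.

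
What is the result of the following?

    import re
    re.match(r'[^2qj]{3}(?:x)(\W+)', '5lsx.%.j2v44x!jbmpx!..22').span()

(0, 7)

This matches exactly 3 of any character except [2qj]; then a literal 'x' (non-capturing group); then one or more of a non-word character (captured).
`re.match` won't scan ahead — the pattern has to work from the very first character.
The match spans [0:7] → '5lsx.%.'.
Captured: group 1 = '.%.'.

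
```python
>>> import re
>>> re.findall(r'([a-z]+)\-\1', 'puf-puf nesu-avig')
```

A backreference is literal: `\1` must see the identical characters the first group matched.
Matches: at [0:7] match 'puf-puf', group 1 = 'puf'.
With a single group, `findall` returns only what that group captured — 1 item.

['puf']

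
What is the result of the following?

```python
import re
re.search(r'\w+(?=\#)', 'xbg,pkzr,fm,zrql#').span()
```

The lookaround is zero-width — it requires the adjacent text to match without consuming it, so the asserted text isn't part of the match.
`re.search` scans for the first position where the pattern succeeds.
The match spans [12:16] → 'zrql'.

(12, 16)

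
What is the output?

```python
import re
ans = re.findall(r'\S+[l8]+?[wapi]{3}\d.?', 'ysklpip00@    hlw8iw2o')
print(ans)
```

['ysklpip00']

Pattern: one or more of a non-whitespace character, then one or more of one of [l8] (lazy), then exactly 3 of one of [wapi]; then a digit, then optionally any character.
`findall` yields the raw match text (1 of them) because the pattern has no groups.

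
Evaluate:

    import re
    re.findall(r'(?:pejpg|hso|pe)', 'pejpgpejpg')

['pejpg', 'pejpg']

Branches in `(...|...)` are attempted left-to-right; the first branch that allows the whole pattern to succeed is taken.
With no groups in the pattern, `findall` gives back each whole match — 2 here.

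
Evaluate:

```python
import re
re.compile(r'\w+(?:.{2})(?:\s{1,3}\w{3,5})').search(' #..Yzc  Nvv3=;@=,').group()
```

'Yzc  Nvv3'

This matches one or more of a word character; then exactly 2 of any character (non-capturing group); then 1 to 3 of whitespace, then 3 to 5 of a word character (non-capturing group).
The match spans [4:13] → 'Yzc  Nvv3'.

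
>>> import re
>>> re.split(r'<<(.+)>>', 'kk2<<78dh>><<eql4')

['kk2', '78dh', '<<eql4']

Matches to split on: at [3:11] → '<<78dh>>'.
Because the pattern has a capturing group, `split` also inserts each captured text between the pieces.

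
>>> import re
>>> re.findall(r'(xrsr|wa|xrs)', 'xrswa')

Scanning left to right: at [0:3] match 'xrs', group 1 = 'xrs'; at [3:5] match 'wa', group 1 = 'wa'.
One capturing group, so `findall` returns just the captured substring from each match — 2 in all.

['xrs', 'wa']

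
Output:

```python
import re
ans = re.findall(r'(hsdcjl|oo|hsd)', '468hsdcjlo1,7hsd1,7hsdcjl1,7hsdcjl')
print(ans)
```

['hsdcjl', 'hsd', 'hsdcjl', 'hsdcjl']

Alternation isn't longest-match — the leftmost alternative that fits at this position is chosen.
`findall` collects group 1 from each match (4 total).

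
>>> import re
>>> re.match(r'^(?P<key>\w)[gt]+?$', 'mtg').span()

(0, 3)

The pattern matches anchored at the start of the string; then a word character (captured as 'key'); then one or more of one of [gt] (lazy); then anchored at the end.
`re.match` won't scan ahead — the pattern has to work from the very first character.
The match spans [0:3] → 'mtg'.
Captured: group 1 = 'm'.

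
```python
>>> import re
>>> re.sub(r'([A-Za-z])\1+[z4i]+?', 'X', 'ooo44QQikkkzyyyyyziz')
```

`\1` has to match the exact text group 1 already captured.
Matches: at [0:4] → 'ooo4'; at [5:8] → 'QQi'; at [8:12] → 'kkkz'; at [12:18] → 'yyyyyz'.
`sub` substitutes 'X' at each match site.

'X4XXXiz'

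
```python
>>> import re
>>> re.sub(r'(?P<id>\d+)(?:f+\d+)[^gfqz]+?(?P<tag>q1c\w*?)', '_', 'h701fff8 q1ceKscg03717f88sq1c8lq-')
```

Lazy quantifiers expand one character at a time until the remainder of the pattern can match.
Each match is replaced by '_'.

'h_eKscg_8lq-'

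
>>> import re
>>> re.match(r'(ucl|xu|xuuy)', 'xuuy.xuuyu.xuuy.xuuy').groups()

The regex engine tests alternatives in the order written; an earlier branch that matches wins even if a later one would match more.
With `match`, the pattern is implicitly anchored at the beginning.
The match spans [0:2] → 'xu'.
Captured: group 1 = 'xu'.

('xu',)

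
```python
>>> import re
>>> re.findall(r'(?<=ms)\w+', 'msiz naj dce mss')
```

['iz', 's']

Because the assertion is zero-width, the text it checks is not consumed and won't appear in the result.
`findall` yields the raw match text (2 of them) because the pattern has no groups.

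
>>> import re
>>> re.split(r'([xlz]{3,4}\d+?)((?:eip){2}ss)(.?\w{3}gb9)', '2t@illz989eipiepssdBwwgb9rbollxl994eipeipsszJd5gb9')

['2t@illz989eipiepssdBwwgb9rbo', 'llxl994', 'eipeipss', 'zJd5gb9', '']

The group in the pattern means `split` returns the separators' captures alongside the pieces.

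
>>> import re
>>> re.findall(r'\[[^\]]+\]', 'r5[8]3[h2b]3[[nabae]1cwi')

Walking the string: at [2:5] → '[8]'; at [6:11] → '[h2b]'; at [12:20] → '[[nabae]'.
`findall` yields the raw match text (3 of them) because the pattern has no groups.

['[8]', '[h2b]', '[[nabae]']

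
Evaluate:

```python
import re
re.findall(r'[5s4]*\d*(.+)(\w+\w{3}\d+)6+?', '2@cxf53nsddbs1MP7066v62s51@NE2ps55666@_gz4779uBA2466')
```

[('@cxf53nsddbs1MP7066v62s51@NE2ps55666@_gz4779u', 'BA246')]

The pattern matches zero or more of one of [5s4], then zero or more of a digit; then one or more of any character (captured); then one or more of a word character, then exactly 3 of a word character, then one or more of a digit (captured); then one or more of a literal '6' (lazy).
`findall` packs the 2 group values into a tuple for every match.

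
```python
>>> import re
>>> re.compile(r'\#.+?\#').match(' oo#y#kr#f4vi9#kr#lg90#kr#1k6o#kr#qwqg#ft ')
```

`re.match` only tries the pattern at the start of the string.
Here position 0 doesn't satisfy it, so the call returns None.

None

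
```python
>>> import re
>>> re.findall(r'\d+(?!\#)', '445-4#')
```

The negative lookahead/lookbehind blocks any match where the forbidden context is present.
Since nothing is captured, `findall` lists the 1 matched substring directly.

['445']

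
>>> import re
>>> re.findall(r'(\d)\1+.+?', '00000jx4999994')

`\1` has to match the exact text group 1 already captured.
`findall` collects group 1 from each match (2 total).

['0', '9']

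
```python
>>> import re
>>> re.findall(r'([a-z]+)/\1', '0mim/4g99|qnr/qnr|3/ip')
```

['qnr']

`\1` is not a pattern — it's the concrete string captured by group 1, re-applied verbatim.
One capturing group, so `findall` returns just the captured substring from the one match — 1 in all.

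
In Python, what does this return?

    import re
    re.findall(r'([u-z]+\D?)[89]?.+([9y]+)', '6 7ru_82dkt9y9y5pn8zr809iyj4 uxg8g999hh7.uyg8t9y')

[('u_', 'y')]

This matches one or more of a character in [u-z], then optionally a non-digit (captured); then optionally one of [89]; then one or more of any character; then one or more of one of [9y] (captured).
Walking the string: at [4:48] match 'u_82dkt9y9y5pn8zr809iyj4 uxg8g999hh7.uyg8t9y', groups = ('u_', 'y').
With 2 capturing groups, `findall` returns a 2-tuple per match.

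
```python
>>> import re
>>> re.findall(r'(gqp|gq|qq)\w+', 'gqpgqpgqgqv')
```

Branches in `(...|...)` are attempted left-to-right; the first branch that allows the whole pattern to succeed is taken.
`findall` collects group 1 from the one match (1 total).

['gqp']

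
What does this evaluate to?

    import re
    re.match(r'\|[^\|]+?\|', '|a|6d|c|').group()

'|a|'

`re.match` only tries the pattern at the start of the string.
The match spans [0:3] → '|a|'.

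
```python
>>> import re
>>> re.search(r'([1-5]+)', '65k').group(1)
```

The match spans [1:2] → '5'.
Captured: group 1 = '5'.

'5'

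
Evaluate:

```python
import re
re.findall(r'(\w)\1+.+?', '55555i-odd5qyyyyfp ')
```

['5', 'd', 'y']

After group 1 captures some text, `\1` only succeeds where that same text appears again.
Matches: at [0:6] match '55555i', group 1 = '5'; at [8:11] match 'dd5', group 1 = 'd'; at [12:17] match 'yyyyf', group 1 = 'y'.
Because there's exactly one group, `findall` drops the full match and keeps group 1 from each hit.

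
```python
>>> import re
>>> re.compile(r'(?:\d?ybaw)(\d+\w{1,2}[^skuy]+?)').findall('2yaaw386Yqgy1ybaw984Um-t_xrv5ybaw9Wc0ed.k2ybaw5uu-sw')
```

['984Um-', '9Wc0', '5uu-']

A non-greedy quantifier consumes as few characters as it can — just enough that the remainder of the pattern still matches from where it stops; whatever follows it matches normally.
One capturing group, so `findall` returns just the captured substring from each match — 3 in all.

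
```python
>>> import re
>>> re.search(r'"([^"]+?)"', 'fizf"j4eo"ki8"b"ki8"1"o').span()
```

(4, 10)

The match spans [4:10] → '"j4eo"'.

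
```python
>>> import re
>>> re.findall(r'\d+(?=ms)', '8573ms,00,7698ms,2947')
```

The `(?=…)`/`(?<=…)` assertion just peeks at neighbouring text; it doesn't advance the match position.
Walking the string: at [0:4] → '8573'; at [10:14] → '7698'.
With no groups in the pattern, `findall` gives back each whole match — 2 here.

['8573', '7698']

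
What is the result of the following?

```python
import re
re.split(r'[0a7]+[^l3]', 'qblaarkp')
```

This matches one or more of one of [0a7]; then any character except [l3].
Splitting on the pattern gives 2 pieces.

['qbl', 'kp']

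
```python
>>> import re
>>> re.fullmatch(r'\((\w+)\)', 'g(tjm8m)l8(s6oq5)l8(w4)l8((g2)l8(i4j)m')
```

`re.fullmatch` requires the pattern to consume the entire string.
Here there's no way to consume every character, so the call returns None.

None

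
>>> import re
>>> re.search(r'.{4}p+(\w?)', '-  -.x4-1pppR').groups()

The match spans [5:13] → 'x4-1pppR'.
Captured: group 1 = 'R'.

('R',)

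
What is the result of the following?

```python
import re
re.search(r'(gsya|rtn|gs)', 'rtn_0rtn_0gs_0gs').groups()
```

('rtn',)

`re.search` scans for the first position where the pattern succeeds.
The match spans [0:3] → 'rtn'.
Captured: group 1 = 'rtn'.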